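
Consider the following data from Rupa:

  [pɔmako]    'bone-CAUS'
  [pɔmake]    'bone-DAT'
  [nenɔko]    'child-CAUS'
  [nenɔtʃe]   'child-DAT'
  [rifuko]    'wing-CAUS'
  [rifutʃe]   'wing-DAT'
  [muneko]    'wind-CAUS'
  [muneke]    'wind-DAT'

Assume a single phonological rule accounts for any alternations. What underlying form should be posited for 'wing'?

'wing' shows [k] ~ [tʃ] at the end of the stem ([rifuko] vs [rifutʃe]).
The stem 'wind' ([muneko], [muneke]) shows [k] unchanged in both environments, so [k] cannot be basic with [tʃ] derived before the DAT suffix.
The underlying segment must be /tʃ/; palato-alveolar /tʃ/ becomes [k] when no front vowel follows, yielding [k] there.

/rifutʃ/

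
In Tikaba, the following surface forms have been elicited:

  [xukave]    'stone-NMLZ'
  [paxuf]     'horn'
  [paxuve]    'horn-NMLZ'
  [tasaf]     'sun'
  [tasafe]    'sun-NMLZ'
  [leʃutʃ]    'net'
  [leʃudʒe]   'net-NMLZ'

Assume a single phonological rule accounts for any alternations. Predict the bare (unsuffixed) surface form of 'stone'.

[xukaf]

The root 'horn' surfaces as [paxuf] and [paxuve], with a stem-final [f] ~ [v] alternation.
But 'sun' keeps [f] in both environments ([tasaf], [tasafe]), so there is no rule changing /f/ to [v] before the NMLZ suffix.
Therefore /v/ is basic and [f] is derived by word-final obstruent devoicing (voiced obstruents become voiceless word-finally).
From [xukave] the stem 'stone' is /xukav/; word-finally this yields [xukaf].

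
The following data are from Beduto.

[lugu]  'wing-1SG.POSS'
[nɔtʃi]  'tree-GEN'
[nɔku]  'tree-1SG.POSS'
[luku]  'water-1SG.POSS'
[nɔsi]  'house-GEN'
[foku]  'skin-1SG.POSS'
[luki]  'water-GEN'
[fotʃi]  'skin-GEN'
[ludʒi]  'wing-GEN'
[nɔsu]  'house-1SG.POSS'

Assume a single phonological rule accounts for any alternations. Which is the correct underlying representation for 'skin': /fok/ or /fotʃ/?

/fotʃ/

The stem for 'skin' ends in [k] in [foku] but [tʃ] in [fotʃi].
But 'water' keeps [k] in both environments ([luku], [luki]), so there is no rule changing /k/ to [tʃ] before the GEN suffix.
So /tʃ/ is underlying, and a rule of depalatalization — palato-alveolar /tʃ/ and /dʒ/ become [k] and [g] when no front vowel follows — gives [k].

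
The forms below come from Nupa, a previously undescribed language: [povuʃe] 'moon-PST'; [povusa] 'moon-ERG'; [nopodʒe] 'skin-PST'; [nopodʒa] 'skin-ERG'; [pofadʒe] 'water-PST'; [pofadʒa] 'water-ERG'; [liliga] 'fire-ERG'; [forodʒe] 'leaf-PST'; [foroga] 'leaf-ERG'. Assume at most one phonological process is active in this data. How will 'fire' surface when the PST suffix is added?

In [forodʒe] and [foroga] the final segment of 'leaf' alternates: [dʒ] ~ [g].
The stem 'skin' ([nopodʒe], [nopodʒa]) shows [dʒ] unchanged in both environments, so [dʒ] cannot be basic with [g] derived before the ERG suffix.
The alternation reflects palatalization before a front vowel: /g/ and /s/ become palato-alveolar [dʒ] and [ʃ] before a front vowel. /g/ is underlying.
The one attested form of 'fire', [liliga], shows underlying /lilig/. Applying the same rule before a front vowel gives [lilidʒe].

[lilidʒe]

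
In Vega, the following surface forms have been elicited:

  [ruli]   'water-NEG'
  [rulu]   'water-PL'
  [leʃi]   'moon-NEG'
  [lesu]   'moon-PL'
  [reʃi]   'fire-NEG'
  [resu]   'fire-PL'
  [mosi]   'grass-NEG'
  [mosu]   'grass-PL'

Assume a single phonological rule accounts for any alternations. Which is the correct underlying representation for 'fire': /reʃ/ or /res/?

/reʃ/

The stem for 'fire' ends in [ʃ] in [reʃi] but [s] in [resu].
Compare 'grass', with invariant [s] in [mosi] and [mosu]: an analysis with underlying /s/ and a rule producing [ʃ] before the NEG suffix would wrongly predict alternation here too.
Therefore /ʃ/ is basic and [s] is derived by depalatalization (palato-alveolar /ʃ/ becomes [s] when no front vowel follows).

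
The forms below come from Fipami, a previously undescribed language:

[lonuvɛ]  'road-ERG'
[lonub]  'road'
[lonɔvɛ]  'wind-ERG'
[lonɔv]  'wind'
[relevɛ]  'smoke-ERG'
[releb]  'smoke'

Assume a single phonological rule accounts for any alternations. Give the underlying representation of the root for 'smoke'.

/releb/

In [relevɛ] and [releb] the final segment of 'smoke' alternates: [v] ~ [b].
Compare 'wind', with invariant [v] in [lonɔvɛ] and [lonɔv]: an analysis with underlying /v/ and a rule producing [b] in isolation would wrongly predict alternation here too.
Therefore /b/ is basic and [v] is derived by intervocalic spirantization (voiced stops become fricatives between vowels).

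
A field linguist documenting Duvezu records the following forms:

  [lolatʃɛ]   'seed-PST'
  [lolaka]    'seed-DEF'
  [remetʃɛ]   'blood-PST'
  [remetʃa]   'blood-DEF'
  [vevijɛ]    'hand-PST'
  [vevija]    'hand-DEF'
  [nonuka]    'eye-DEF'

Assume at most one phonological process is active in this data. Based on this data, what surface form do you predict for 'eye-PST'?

The stem for 'seed' ends in [tʃ] in [lolatʃɛ] but [k] in [lolaka].
But 'blood' keeps [tʃ] in both environments ([remetʃɛ], [remetʃa]), so there is no rule changing /tʃ/ to [k] before the DEF suffix.
The underlying segment must be /k/; /k/ becomes palato-alveolar [tʃ] before a front vowel, yielding [tʃ] there.
The one attested form of 'eye', [nonuka], shows underlying /nonuk/. Applying the same rule before a front vowel gives [nonutʃɛ].

[nonutʃɛ]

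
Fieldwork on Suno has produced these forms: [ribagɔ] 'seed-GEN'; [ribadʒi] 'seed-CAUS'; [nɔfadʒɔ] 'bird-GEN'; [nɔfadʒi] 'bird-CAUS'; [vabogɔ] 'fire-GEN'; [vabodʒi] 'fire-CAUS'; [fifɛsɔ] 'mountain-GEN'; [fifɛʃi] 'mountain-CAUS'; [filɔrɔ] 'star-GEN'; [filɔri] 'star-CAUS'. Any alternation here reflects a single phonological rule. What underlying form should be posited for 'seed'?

The root 'seed' surfaces as [ribagɔ] and [ribadʒi], with a stem-final [g] ~ [dʒ] alternation.
The stem 'bird' ([nɔfadʒɔ], [nɔfadʒi]) shows [dʒ] unchanged in both environments, so [dʒ] cannot be basic with [g] derived before the GEN suffix.
So /g/ is underlying, and a rule of palatalization before a front vowel — /g/ and /s/ become palato-alveolar [dʒ] and [ʃ] before a front vowel — gives [dʒ].

/ribag/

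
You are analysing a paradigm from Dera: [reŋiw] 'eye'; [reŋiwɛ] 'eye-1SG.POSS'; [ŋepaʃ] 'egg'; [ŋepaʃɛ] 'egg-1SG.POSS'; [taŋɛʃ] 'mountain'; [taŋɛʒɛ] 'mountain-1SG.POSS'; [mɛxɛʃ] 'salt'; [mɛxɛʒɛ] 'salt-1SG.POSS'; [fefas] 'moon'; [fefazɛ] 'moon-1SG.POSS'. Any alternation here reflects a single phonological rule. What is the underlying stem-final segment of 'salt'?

In [mɛxɛʃ] and [mɛxɛʒɛ] the final segment of 'salt' alternates: [ʃ] ~ [ʒ].
If /ʃ/ were underlying and a rule turned it into [ʒ] before the 1SG.POSS suffix, 'egg' would also alternate; but it has [ʃ] in both [ŋepaʃ] and [ŋepaʃɛ].
So /ʒ/ is underlying, and a rule of word-final obstruent devoicing — voiced obstruents become voiceless word-finally — gives [ʃ].

/ʒ/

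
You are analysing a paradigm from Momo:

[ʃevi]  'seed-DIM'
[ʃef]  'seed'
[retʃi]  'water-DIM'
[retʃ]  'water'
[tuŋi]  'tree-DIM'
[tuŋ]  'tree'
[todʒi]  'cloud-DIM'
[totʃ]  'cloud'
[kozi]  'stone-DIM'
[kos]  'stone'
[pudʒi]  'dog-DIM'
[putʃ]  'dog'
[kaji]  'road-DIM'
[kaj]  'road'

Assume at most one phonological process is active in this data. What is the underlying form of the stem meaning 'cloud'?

/todʒ/

'cloud' shows [dʒ] ~ [tʃ] at the end of the stem ([todʒi] vs [totʃ]).
Compare 'water', with invariant [tʃ] in [retʃi] and [retʃ]: an analysis with underlying /tʃ/ and a rule producing [dʒ] before the DIM suffix would wrongly predict alternation here too.
The underlying segment must be /dʒ/; voiced obstruents become voiceless word-finally, yielding [tʃ] there.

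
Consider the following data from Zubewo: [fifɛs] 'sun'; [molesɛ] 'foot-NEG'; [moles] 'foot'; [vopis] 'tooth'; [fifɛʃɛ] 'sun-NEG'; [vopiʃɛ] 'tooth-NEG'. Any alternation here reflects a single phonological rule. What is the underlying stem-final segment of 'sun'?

The root 'sun' surfaces as [fifɛs] and [fifɛʃɛ], with a stem-final [s] ~ [ʃ] alternation.
If /s/ were underlying and a rule turned it into [ʃ] before the NEG suffix, 'foot' would also alternate; but it has [s] in both [moles] and [molesɛ].
The underlying segment must be /ʃ/; palato-alveolar /ʃ/ becomes [s] when no front vowel follows, yielding [s] there.

/ʃ/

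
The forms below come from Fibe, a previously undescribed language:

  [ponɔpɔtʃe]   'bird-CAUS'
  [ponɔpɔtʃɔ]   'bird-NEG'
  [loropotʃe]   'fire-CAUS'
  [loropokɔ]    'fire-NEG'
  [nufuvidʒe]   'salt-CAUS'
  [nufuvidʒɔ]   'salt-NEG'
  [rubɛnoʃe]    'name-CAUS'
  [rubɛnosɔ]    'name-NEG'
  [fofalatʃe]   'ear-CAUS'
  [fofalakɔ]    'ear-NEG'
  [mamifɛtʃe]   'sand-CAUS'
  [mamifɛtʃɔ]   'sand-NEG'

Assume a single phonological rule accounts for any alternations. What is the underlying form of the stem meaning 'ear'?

The root 'ear' surfaces as [fofalatʃe] and [fofalakɔ], with a stem-final [tʃ] ~ [k] alternation.
If /tʃ/ were underlying and a rule turned it into [k] before the NEG suffix, 'bird' would also alternate; but it has [tʃ] in both [ponɔpɔtʃe] and [ponɔpɔtʃɔ].
So /k/ is underlying, and a rule of palatalization before a front vowel — /k/ and /s/ become palato-alveolar [tʃ] and [ʃ] before a front vowel — gives [tʃ].
So 'ear' = /fofalak/.

/fofalak/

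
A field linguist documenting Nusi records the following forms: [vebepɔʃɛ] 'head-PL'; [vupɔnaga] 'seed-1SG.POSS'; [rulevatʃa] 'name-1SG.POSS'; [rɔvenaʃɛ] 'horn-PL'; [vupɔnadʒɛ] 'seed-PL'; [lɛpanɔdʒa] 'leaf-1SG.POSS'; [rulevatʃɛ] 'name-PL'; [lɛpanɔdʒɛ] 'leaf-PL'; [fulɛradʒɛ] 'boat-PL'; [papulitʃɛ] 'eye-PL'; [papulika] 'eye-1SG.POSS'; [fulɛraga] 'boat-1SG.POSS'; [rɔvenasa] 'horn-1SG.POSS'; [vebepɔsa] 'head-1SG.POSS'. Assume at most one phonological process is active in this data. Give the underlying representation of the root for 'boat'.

/fulɛrag/

The root 'boat' surfaces as [fulɛradʒɛ] and [fulɛraga], with a stem-final [dʒ] ~ [g] alternation.
Compare 'leaf', with invariant [dʒ] in [lɛpanɔdʒɛ] and [lɛpanɔdʒa]: an analysis with underlying /dʒ/ and a rule producing [g] before the 1SG.POSS suffix would wrongly predict alternation here too.
So /g/ is underlying, and a rule of palatalization before a front vowel — /k/, /g/ and /s/ become palato-alveolar [tʃ], [dʒ] and [ʃ] before a front vowel — gives [dʒ].
The underlying form of 'boat' is therefore /fulɛrag/.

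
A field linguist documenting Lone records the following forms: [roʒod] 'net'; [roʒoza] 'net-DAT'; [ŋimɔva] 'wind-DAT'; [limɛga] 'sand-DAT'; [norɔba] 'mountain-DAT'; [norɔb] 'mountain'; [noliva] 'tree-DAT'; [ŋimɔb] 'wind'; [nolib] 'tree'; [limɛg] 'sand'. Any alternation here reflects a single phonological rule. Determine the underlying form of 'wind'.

/ŋimɔv/

'wind' shows [b] ~ [v] at the end of the stem ([ŋimɔb] vs [ŋimɔva]).
The stem 'mountain' ([norɔb], [norɔba]) shows [b] unchanged in both environments, so [b] cannot be basic with [v] derived before the DAT suffix.
So /v/ is underlying, and a rule of word-final hardening — voiced fricatives become stops word-finally — gives [b].
The underlying form of 'wind' is therefore /ŋimɔv/.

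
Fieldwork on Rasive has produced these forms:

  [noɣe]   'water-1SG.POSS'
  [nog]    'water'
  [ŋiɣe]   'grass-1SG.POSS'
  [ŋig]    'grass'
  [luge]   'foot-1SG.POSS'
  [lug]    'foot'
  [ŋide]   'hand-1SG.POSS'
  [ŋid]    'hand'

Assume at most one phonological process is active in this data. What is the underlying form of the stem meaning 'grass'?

The stem for 'grass' ends in [ɣ] in [ŋiɣe] but [g] in [ŋig].
Compare 'foot', with invariant [g] in [luge] and [lug]: an analysis with underlying /g/ and a rule producing [ɣ] before the 1SG.POSS suffix would wrongly predict alternation here too.
The alternation reflects word-final hardening: voiced fricatives become stops word-finally. /ɣ/ is underlying.
So 'grass' = /ŋiɣ/.

/ŋiɣ/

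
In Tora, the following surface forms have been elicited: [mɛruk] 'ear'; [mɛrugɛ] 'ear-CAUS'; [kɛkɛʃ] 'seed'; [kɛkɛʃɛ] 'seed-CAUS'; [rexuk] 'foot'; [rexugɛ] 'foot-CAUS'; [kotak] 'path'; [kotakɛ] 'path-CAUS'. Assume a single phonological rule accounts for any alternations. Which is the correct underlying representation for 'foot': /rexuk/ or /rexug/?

/rexug/

In [rexuk] and [rexugɛ] the final segment of 'foot' alternates: [k] ~ [g].
If /k/ were underlying and a rule turned it into [g] before the CAUS suffix, 'path' would also alternate; but it has [k] in both [kotak] and [kotakɛ].
The alternation reflects word-final obstruent devoicing: voiced obstruents become voiceless word-finally. /g/ is underlying.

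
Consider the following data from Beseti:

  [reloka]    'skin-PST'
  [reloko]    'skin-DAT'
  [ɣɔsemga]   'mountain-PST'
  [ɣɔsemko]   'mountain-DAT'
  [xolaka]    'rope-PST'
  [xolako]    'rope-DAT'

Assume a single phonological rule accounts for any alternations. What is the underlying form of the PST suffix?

The PST morpheme has two allomorphs, [-ga] and [-ka].
By contrast the DAT suffix keeps its initial [k] throughout — that segment must be underlying.
So the underlying form is /-ga/, and voiced stops become voiceless after a vowel.

/-ga/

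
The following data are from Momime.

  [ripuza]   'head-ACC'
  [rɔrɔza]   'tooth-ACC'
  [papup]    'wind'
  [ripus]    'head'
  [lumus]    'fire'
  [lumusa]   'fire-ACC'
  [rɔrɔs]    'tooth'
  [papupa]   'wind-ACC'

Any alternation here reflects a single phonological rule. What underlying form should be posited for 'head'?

The stem for 'head' ends in [z] in [ripuza] but [s] in [ripus].
If /s/ were underlying and a rule turned it into [z] before the ACC suffix, 'fire' would also alternate; but it has [s] in both [lumusa] and [lumus].
The underlying segment must be /z/; voiced obstruents become voiceless word-finally, yielding [s] there.

/ripuz/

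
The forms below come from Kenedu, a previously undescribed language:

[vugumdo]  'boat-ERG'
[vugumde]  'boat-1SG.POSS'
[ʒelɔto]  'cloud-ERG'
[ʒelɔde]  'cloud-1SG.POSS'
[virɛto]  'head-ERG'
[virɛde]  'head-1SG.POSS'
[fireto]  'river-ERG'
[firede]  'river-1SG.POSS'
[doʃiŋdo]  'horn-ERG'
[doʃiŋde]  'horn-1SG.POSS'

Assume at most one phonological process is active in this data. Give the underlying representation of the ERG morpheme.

/-to/

The ERG suffix surfaces as [-do] and [-to], depending on the final segment of the stem.
By contrast the 1SG.POSS suffix keeps its initial [d] throughout — that segment must be underlying.
The ERG suffix is therefore /-to/ underlyingly, with post-nasal voicing: voiceless stops become voiced after a nasal.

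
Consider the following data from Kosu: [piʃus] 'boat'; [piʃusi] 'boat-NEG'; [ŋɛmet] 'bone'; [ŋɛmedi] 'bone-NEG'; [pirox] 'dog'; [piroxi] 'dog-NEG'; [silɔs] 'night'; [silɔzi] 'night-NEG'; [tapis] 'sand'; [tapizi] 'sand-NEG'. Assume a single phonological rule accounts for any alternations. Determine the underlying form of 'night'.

'night' shows [s] ~ [z] at the end of the stem ([silɔs] vs [silɔzi]).
If /s/ were underlying and a rule turned it into [z] before the NEG suffix, 'boat' would also alternate; but it has [s] in both [piʃus] and [piʃusi].
So /z/ is underlying, and a rule of word-final obstruent devoicing — voiced obstruents become voiceless word-finally — gives [s].
Hence 'night' is /silɔz/ underlyingly.

/silɔz/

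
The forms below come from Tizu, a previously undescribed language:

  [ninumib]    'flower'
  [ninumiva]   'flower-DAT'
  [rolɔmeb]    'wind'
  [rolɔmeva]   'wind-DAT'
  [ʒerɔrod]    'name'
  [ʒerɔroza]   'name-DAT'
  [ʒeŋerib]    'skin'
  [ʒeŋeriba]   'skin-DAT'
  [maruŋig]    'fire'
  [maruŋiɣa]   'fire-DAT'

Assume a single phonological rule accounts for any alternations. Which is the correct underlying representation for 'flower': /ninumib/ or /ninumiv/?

'flower' shows [b] ~ [v] at the end of the stem ([ninumib] vs [ninumiva]).
If /b/ were underlying and a rule turned it into [v] before the DAT suffix, 'skin' would also alternate; but it has [b] in both [ʒeŋerib] and [ʒeŋeriba].
Therefore /v/ is basic and [b] is derived by word-final hardening (voiced fricatives become stops word-finally).

/ninumiv/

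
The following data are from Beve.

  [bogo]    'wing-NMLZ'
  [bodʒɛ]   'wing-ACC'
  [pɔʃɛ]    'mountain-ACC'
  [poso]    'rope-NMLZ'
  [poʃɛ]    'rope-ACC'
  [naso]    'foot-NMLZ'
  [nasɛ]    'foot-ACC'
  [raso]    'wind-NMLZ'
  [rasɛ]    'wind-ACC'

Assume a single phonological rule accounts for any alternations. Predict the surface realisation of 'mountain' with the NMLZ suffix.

In [poso] and [poʃɛ] the final segment of 'rope' alternates: [s] ~ [ʃ].
The stem 'wind' ([raso], [rasɛ]) shows [s] unchanged in both environments, so [s] cannot be basic with [ʃ] derived before the ACC suffix.
The underlying segment must be /ʃ/; palato-alveolar /dʒ/ and /ʃ/ become [g] and [s] when no front vowel follows, yielding [s] there.
From [pɔʃɛ] the stem 'mountain' is /pɔʃ/; when no front vowel follows this yields [pɔso].

[pɔso]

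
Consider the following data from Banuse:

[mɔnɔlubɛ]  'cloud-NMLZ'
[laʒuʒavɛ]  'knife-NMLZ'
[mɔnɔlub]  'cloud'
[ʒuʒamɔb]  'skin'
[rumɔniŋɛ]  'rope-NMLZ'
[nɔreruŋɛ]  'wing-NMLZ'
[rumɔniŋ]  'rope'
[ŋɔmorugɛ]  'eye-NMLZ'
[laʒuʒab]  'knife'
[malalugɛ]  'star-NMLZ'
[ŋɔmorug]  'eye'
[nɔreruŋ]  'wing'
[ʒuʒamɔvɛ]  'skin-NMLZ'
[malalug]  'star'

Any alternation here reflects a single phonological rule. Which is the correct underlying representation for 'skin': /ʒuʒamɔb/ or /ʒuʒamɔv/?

The stem for 'skin' ends in [b] in [ʒuʒamɔb] but [v] in [ʒuʒamɔvɛ].
Compare 'cloud', with invariant [b] in [mɔnɔlub] and [mɔnɔlubɛ]: an analysis with underlying /b/ and a rule producing [v] before the NMLZ suffix would wrongly predict alternation here too.
So /v/ is underlying, and a rule of word-final hardening — voiced fricatives become stops word-finally — gives [b].

/ʒuʒamɔv/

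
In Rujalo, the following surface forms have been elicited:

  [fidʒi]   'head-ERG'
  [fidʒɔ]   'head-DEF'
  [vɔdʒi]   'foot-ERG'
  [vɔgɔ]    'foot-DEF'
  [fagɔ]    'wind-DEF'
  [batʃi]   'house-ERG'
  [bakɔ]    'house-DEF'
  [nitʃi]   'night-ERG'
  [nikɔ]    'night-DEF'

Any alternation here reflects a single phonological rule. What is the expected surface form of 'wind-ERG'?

[fadʒi]

The stem for 'foot' ends in [dʒ] in [vɔdʒi] but [g] in [vɔgɔ].
If /dʒ/ were underlying and a rule turned it into [g] before the DEF suffix, 'head' would also alternate; but it has [dʒ] in both [fidʒi] and [fidʒɔ].
Therefore /g/ is basic and [dʒ] is derived by palatalization before a front vowel (/k/ and /g/ become palato-alveolar [tʃ] and [dʒ] before a front vowel).
From [fagɔ] the stem 'wind' is /fag/; before a front vowel this yields [fadʒi].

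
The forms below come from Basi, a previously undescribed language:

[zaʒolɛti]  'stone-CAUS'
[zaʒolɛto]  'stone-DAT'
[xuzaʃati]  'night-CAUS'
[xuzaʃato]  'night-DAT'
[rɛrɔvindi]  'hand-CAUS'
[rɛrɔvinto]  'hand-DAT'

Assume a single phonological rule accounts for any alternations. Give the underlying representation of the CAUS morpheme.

/-di/

The CAUS suffix surfaces as [-di] and [-ti], depending on the final segment of the stem.
The DAT suffix, which begins with [t], is invariant after every stem; so [t] is not altered by any rule here.
So the underlying form is /-di/, and voiced stops become voiceless after a vowel.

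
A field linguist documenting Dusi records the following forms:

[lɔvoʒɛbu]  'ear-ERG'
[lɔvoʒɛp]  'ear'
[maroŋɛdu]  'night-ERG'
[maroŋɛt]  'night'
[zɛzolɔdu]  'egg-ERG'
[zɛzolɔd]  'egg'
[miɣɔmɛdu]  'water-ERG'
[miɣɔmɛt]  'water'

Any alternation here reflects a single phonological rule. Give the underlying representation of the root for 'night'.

The root 'night' surfaces as [maroŋɛdu] and [maroŋɛt], with a stem-final [d] ~ [t] alternation.
But 'egg' keeps [d] in both environments ([zɛzolɔdu], [zɛzolɔd]), so there is no rule changing /d/ to [t] in isolation.
The underlying segment must be /t/; voiceless stops become voiced between vowels, yielding [d] there.
The underlying form of 'night' is therefore /maroŋɛt/.

/maroŋɛt/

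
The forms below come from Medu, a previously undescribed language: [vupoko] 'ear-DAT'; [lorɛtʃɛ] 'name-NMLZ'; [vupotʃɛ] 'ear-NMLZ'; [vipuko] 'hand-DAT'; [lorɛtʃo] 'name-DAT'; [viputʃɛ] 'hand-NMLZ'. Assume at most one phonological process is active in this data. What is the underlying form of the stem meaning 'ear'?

'ear' shows [tʃ] ~ [k] at the end of the stem ([vupotʃɛ] vs [vupoko]).
But 'name' keeps [tʃ] in both environments ([lorɛtʃɛ], [lorɛtʃo]), so there is no rule changing /tʃ/ to [k] before the DAT suffix.
The underlying segment must be /k/; /k/ becomes palato-alveolar [tʃ] before a front vowel, yielding [tʃ] there.
So 'ear' = /vupok/.

/vupok/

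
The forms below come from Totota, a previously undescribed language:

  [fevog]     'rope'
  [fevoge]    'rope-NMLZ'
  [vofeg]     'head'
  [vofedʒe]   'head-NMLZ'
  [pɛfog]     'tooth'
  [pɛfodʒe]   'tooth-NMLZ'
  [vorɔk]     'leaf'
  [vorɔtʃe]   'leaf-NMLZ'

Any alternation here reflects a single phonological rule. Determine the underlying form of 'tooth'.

In [pɛfog] and [pɛfodʒe] the final segment of 'tooth' alternates: [g] ~ [dʒ].
If /g/ were underlying and a rule turned it into [dʒ] before the NMLZ suffix, 'rope' would also alternate; but it has [g] in both [fevog] and [fevoge].
So /dʒ/ is underlying, and a rule of depalatalization — palato-alveolar /tʃ/ and /dʒ/ become [k] and [g] when no front vowel follows — gives [g].
Hence 'tooth' is /pɛfodʒ/ underlyingly.

/pɛfodʒ/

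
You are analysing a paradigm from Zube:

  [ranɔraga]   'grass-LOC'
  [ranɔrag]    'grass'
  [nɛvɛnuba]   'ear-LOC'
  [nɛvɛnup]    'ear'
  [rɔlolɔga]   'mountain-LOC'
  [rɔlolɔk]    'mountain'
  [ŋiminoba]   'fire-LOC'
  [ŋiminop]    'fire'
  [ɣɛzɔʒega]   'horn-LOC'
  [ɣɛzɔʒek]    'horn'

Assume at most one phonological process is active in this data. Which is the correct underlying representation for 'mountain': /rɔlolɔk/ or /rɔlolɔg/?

/rɔlolɔk/

In [rɔlolɔga] and [rɔlolɔk] the final segment of 'mountain' alternates: [g] ~ [k].
The stem 'grass' ([ranɔraga], [ranɔrag]) shows [g] unchanged in both environments, so [g] cannot be basic with [k] derived in isolation.
So /k/ is underlying, and a rule of intervocalic voicing — voiceless stops become voiced between vowels — gives [g].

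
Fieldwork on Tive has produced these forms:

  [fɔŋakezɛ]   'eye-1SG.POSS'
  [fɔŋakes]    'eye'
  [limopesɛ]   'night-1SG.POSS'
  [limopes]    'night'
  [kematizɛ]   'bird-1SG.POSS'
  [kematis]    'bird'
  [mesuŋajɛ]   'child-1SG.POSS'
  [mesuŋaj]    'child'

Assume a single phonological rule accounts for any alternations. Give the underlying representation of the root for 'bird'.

/kematiz/

'bird' shows [z] ~ [s] at the end of the stem ([kematizɛ] vs [kematis]).
Compare 'night', with invariant [s] in [limopesɛ] and [limopes]: an analysis with underlying /s/ and a rule producing [z] before the 1SG.POSS suffix would wrongly predict alternation here too.
Therefore /z/ is basic and [s] is derived by word-final obstruent devoicing (voiced obstruents become voiceless word-finally).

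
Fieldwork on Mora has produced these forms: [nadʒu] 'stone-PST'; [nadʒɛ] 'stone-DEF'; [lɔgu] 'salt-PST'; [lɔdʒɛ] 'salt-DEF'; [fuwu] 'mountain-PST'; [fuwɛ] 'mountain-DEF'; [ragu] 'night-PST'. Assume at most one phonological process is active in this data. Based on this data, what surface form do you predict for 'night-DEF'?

The root 'salt' surfaces as [lɔgu] and [lɔdʒɛ], with a stem-final [g] ~ [dʒ] alternation.
But 'stone' keeps [dʒ] in both environments ([nadʒu], [nadʒɛ]), so there is no rule changing /dʒ/ to [g] before the PST suffix.
The underlying segment must be /g/; /g/ becomes palato-alveolar [dʒ] before a front vowel, yielding [dʒ] there.
From [ragu] the stem 'night' is /rag/; before a front vowel this yields [radʒɛ].

[radʒɛ]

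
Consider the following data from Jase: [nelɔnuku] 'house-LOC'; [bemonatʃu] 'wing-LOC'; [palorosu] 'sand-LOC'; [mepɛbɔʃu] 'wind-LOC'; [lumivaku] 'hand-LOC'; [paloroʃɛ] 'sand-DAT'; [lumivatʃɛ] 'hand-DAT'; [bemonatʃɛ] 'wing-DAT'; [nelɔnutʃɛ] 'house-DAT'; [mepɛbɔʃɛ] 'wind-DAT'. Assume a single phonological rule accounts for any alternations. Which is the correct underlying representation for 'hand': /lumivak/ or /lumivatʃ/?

/lumivak/

The root 'hand' surfaces as [lumivatʃɛ] and [lumivaku], with a stem-final [tʃ] ~ [k] alternation.
If /tʃ/ were underlying and a rule turned it into [k] before the LOC suffix, 'wing' would also alternate; but it has [tʃ] in both [bemonatʃɛ] and [bemonatʃu].
The alternation reflects palatalization before a front vowel: /k/ and /s/ become palato-alveolar [tʃ] and [ʃ] before a front vowel. /k/ is underlying.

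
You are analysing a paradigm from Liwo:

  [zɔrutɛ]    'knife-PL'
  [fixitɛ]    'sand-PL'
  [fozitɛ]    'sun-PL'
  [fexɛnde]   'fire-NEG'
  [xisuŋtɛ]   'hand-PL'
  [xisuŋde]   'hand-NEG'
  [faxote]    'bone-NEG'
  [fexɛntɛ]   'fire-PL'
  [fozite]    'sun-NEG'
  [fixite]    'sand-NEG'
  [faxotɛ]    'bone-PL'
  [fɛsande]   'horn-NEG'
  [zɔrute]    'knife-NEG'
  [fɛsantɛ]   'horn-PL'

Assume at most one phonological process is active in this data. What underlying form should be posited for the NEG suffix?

The NEG suffix surfaces as [-de] and [-te], depending on the final segment of the stem.
The PL suffix, which begins with [t], is invariant after every stem; so [t] is not altered by any rule here.
The NEG suffix is therefore /-de/ underlyingly, with post-vocalic devoicing: voiced stops become voiceless after a vowel.

/-de/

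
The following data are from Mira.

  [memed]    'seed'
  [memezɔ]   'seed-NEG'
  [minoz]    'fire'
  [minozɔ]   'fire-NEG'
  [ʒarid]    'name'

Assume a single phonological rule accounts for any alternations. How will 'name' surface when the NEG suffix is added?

The root 'seed' surfaces as [memed] and [memezɔ], with a stem-final [d] ~ [z] alternation.
But 'fire' keeps [z] in both environments ([minoz], [minozɔ]), so there is no rule changing /z/ to [d] in isolation.
The alternation reflects intervocalic spirantization: voiced stops become fricatives between vowels. /d/ is underlying.
The one attested form of 'name', [ʒarid], shows underlying /ʒarid/. Applying the same rule between vowels gives [ʒarizɔ].

[ʒarizɔ]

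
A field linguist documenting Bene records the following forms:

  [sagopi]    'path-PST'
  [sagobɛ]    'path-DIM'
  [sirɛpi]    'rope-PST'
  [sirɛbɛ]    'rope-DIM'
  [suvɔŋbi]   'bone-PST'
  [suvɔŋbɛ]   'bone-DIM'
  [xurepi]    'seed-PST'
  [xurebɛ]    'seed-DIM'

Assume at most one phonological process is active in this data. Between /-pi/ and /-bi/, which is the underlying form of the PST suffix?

/-pi/

The PST morpheme has two allomorphs, [-bi] and [-pi].
By contrast the DIM suffix keeps its initial [b] throughout — that segment must be underlying.
The PST suffix is therefore /-pi/ underlyingly, with post-nasal voicing: voiceless stops become voiced after a nasal.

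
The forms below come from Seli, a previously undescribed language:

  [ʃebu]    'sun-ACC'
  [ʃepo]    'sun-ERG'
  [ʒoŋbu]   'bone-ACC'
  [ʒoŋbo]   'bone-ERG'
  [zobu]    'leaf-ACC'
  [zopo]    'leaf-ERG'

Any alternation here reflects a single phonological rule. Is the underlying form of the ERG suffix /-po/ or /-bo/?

The ERG morpheme has two allomorphs, [-bo] and [-po].
By contrast the ACC suffix keeps its initial [b] throughout — that segment must be underlying.
So the underlying form is /-po/, and voiceless stops become voiced after a nasal.

/-po/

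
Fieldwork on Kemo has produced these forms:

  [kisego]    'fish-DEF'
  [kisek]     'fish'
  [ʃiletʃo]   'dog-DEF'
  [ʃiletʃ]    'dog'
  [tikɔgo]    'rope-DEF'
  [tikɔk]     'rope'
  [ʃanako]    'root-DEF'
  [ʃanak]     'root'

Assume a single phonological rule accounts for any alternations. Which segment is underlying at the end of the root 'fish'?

/g/

The stem for 'fish' ends in [g] in [kisego] but [k] in [kisek].
If /k/ were underlying and a rule turned it into [g] before the DEF suffix, 'root' would also alternate; but it has [k] in both [ʃanako] and [ʃanak].
Therefore /g/ is basic and [k] is derived by word-final obstruent devoicing (voiced obstruents become voiceless word-finally).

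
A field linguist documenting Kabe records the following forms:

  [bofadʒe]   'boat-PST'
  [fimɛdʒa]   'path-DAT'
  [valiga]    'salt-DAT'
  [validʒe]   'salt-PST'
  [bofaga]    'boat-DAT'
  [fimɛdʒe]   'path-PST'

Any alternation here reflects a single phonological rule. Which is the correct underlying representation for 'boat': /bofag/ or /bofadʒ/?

/bofag/

In [bofaga] and [bofadʒe] the final segment of 'boat' alternates: [g] ~ [dʒ].
But 'path' keeps [dʒ] in both environments ([fimɛdʒa], [fimɛdʒe]), so there is no rule changing /dʒ/ to [g] before the DAT suffix.
So /g/ is underlying, and a rule of palatalization before a front vowel — /g/ becomes palato-alveolar [dʒ] before a front vowel — gives [dʒ].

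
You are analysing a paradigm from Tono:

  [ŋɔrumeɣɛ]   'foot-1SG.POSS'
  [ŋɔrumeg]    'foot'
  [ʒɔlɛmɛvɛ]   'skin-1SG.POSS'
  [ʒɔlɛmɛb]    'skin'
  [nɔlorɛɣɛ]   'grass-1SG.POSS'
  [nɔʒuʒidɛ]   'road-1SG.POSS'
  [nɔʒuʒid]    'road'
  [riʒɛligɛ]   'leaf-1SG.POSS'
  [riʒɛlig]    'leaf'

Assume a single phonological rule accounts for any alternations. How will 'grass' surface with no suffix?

[nɔlorɛg]

The stem for 'foot' ends in [ɣ] in [ŋɔrumeɣɛ] but [g] in [ŋɔrumeg].
But 'leaf' keeps [g] in both environments ([riʒɛligɛ], [riʒɛlig]), so there is no rule changing /g/ to [ɣ] before the 1SG.POSS suffix.
The alternation reflects word-final hardening: voiced fricatives become stops word-finally. /ɣ/ is underlying.
The one attested form of 'grass', [nɔlorɛɣɛ], shows underlying /nɔlorɛɣ/. Applying the same rule word-finally gives [nɔlorɛg].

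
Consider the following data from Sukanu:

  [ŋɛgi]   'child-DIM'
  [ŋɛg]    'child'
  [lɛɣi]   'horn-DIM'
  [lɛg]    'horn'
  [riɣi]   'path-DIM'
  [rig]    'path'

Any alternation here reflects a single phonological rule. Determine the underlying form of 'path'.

/riɣ/

'path' shows [ɣ] ~ [g] at the end of the stem ([riɣi] vs [rig]).
If /g/ were underlying and a rule turned it into [ɣ] before the DIM suffix, 'child' would also alternate; but it has [g] in both [ŋɛgi] and [ŋɛg].
Therefore /ɣ/ is basic and [g] is derived by word-final hardening (voiced fricatives become stops word-finally).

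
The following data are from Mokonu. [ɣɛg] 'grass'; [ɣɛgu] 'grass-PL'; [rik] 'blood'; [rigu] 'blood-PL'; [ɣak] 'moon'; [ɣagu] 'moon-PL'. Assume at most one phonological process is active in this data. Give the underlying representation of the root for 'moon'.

/ɣak/

In [ɣak] and [ɣagu] the final segment of 'moon' alternates: [k] ~ [g].
If /g/ were underlying and a rule turned it into [k] in isolation, 'grass' would also alternate; but it has [g] in both [ɣɛg] and [ɣɛgu].
The alternation reflects intervocalic voicing: voiceless stops become voiced between vowels. /k/ is underlying.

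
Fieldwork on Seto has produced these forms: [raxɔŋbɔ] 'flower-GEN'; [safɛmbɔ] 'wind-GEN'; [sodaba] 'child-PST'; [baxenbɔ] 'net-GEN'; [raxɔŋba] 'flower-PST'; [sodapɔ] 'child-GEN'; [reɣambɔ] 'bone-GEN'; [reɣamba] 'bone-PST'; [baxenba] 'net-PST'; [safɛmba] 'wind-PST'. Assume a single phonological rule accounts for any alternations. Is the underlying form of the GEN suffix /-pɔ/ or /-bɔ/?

The GEN suffix surfaces as [-bɔ] and [-pɔ], depending on the final segment of the stem.
By contrast the PST suffix keeps its initial [b] throughout — that segment must be underlying.
The GEN suffix is therefore /-pɔ/ underlyingly, with post-nasal voicing: voiceless stops become voiced after a nasal.

/-pɔ/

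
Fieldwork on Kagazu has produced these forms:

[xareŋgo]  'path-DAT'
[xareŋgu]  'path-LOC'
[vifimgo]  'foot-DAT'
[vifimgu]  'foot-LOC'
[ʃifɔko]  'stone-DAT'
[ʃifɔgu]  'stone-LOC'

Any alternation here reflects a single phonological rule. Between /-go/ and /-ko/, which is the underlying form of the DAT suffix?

/-ko/

The DAT morpheme has two allomorphs, [-go] and [-ko].
By contrast the LOC suffix keeps its initial [g] throughout — that segment must be underlying.
So the underlying form is /-ko/, and voiceless stops become voiced after a nasal.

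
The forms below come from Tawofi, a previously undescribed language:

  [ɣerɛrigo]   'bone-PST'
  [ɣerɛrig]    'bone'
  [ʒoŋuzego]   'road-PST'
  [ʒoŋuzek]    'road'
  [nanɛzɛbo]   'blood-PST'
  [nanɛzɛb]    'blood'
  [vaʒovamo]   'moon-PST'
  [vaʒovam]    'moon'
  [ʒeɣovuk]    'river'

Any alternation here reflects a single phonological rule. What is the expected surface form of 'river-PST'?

[ʒeɣovugo]

In [ʒoŋuzego] and [ʒoŋuzek] the final segment of 'road' alternates: [g] ~ [k].
Compare 'bone', with invariant [g] in [ɣerɛrigo] and [ɣerɛrig]: an analysis with underlying /g/ and a rule producing [k] in isolation would wrongly predict alternation here too.
Therefore /k/ is basic and [g] is derived by intervocalic voicing (voiceless stops become voiced between vowels).
The one attested form of 'river', [ʒeɣovuk], shows underlying /ʒeɣovuk/. Applying the same rule between vowels gives [ʒeɣovugo].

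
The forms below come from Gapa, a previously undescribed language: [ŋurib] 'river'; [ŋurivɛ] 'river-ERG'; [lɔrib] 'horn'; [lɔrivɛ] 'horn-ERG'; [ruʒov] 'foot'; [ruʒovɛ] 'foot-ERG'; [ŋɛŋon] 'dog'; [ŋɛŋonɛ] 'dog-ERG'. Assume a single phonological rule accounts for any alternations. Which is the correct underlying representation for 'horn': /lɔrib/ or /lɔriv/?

/lɔrib/

'horn' shows [b] ~ [v] at the end of the stem ([lɔrib] vs [lɔrivɛ]).
But 'foot' keeps [v] in both environments ([ruʒov], [ruʒovɛ]), so there is no rule changing /v/ to [b] in isolation.
The alternation reflects intervocalic spirantization: voiced stops become fricatives between vowels. /b/ is underlying.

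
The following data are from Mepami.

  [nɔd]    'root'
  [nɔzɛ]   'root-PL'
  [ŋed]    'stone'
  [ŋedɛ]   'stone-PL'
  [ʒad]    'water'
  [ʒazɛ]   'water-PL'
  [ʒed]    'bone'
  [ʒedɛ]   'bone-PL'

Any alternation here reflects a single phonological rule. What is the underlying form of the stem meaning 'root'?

/nɔz/

'root' shows [d] ~ [z] at the end of the stem ([nɔd] vs [nɔzɛ]).
The stem 'stone' ([ŋed], [ŋedɛ]) shows [d] unchanged in both environments, so [d] cannot be basic with [z] derived before the PL suffix.
The underlying segment must be /z/; voiced fricatives become stops word-finally, yielding [d] there.
The underlying form of 'root' is therefore /nɔz/.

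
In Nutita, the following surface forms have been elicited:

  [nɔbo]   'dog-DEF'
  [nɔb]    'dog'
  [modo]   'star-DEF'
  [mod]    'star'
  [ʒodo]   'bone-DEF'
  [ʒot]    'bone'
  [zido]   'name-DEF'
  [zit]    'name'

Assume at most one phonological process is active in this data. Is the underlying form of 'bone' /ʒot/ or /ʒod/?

The stem for 'bone' ends in [d] in [ʒodo] but [t] in [ʒot].
If /d/ were underlying and a rule turned it into [t] in isolation, 'star' would also alternate; but it has [d] in both [modo] and [mod].
The underlying segment must be /t/; voiceless stops become voiced between vowels, yielding [d] there.

/ʒot/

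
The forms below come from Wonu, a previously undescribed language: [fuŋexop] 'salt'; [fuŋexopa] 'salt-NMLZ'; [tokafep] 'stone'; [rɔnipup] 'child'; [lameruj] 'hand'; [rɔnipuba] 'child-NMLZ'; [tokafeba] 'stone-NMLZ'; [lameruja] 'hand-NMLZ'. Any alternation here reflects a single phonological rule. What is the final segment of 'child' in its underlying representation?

The root 'child' surfaces as [rɔnipuba] and [rɔnipup], with a stem-final [b] ~ [p] alternation.
The stem 'salt' ([fuŋexopa], [fuŋexop]) shows [p] unchanged in both environments, so [p] cannot be basic with [b] derived before the NMLZ suffix.
The alternation reflects word-final obstruent devoicing: voiced obstruents become voiceless word-finally. /b/ is underlying.

/b/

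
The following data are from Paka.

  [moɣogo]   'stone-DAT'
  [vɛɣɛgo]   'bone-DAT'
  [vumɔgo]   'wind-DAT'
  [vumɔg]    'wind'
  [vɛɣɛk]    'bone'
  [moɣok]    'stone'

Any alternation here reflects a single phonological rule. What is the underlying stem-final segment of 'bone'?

The stem for 'bone' ends in [k] in [vɛɣɛk] but [g] in [vɛɣɛgo].
If /g/ were underlying and a rule turned it into [k] in isolation, 'wind' would also alternate; but it has [g] in both [vumɔg] and [vumɔgo].
The underlying segment must be /k/; voiceless stops become voiced between vowels, yielding [g] there.

/k/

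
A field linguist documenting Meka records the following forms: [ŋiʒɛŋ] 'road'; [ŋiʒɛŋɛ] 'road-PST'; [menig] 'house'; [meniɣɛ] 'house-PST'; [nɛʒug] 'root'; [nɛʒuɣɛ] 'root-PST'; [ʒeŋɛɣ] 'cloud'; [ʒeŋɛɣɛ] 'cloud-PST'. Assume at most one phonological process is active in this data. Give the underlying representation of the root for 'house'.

In [menig] and [meniɣɛ] the final segment of 'house' alternates: [g] ~ [ɣ].
If /ɣ/ were underlying and a rule turned it into [g] in isolation, 'cloud' would also alternate; but it has [ɣ] in both [ʒeŋɛɣ] and [ʒeŋɛɣɛ].
Therefore /g/ is basic and [ɣ] is derived by intervocalic spirantization (voiced stops become fricatives between vowels).

/menig/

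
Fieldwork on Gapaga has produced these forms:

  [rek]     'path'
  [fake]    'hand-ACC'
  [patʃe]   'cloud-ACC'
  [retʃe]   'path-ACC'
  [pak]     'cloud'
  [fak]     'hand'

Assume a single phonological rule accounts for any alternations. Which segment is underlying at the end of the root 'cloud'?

/tʃ/

The root 'cloud' surfaces as [patʃe] and [pak], with a stem-final [tʃ] ~ [k] alternation.
The stem 'hand' ([fake], [fak]) shows [k] unchanged in both environments, so [k] cannot be basic with [tʃ] derived before the ACC suffix.
The alternation reflects depalatalization: palato-alveolar /tʃ/ becomes [k] when no front vowel follows. /tʃ/ is underlying.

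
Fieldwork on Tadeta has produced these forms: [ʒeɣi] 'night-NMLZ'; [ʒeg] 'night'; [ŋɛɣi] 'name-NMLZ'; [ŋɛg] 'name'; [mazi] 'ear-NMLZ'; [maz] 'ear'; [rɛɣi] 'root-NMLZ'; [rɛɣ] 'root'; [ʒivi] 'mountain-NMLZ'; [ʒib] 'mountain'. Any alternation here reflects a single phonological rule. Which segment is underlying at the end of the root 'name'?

/g/

In [ŋɛɣi] and [ŋɛg] the final segment of 'name' alternates: [ɣ] ~ [g].
Compare 'root', with invariant [ɣ] in [rɛɣi] and [rɛɣ]: an analysis with underlying /ɣ/ and a rule producing [g] in isolation would wrongly predict alternation here too.
Therefore /g/ is basic and [ɣ] is derived by intervocalic spirantization (voiced stops become fricatives between vowels).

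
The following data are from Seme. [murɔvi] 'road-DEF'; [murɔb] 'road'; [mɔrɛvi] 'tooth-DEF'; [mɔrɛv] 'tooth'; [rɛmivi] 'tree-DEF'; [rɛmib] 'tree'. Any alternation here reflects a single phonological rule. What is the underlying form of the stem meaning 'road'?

/murɔb/

'road' shows [v] ~ [b] at the end of the stem ([murɔvi] vs [murɔb]).
The stem 'tooth' ([mɔrɛvi], [mɔrɛv]) shows [v] unchanged in both environments, so [v] cannot be basic with [b] derived in isolation.
So /b/ is underlying, and a rule of intervocalic spirantization — voiced stops become fricatives between vowels — gives [v].
The underlying form of 'road' is therefore /murɔb/.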